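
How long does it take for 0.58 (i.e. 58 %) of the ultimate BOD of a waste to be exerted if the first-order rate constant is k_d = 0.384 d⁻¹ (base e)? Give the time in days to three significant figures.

y/L₀ = 1 − e^(−k_d t) = 0.58 ⇒ e^(−k_d t) = 0.420
t = −ln(0.420) / 0.384 = 0.8675 / 0.384 = 2.259 d.

t ≈ 2.26 d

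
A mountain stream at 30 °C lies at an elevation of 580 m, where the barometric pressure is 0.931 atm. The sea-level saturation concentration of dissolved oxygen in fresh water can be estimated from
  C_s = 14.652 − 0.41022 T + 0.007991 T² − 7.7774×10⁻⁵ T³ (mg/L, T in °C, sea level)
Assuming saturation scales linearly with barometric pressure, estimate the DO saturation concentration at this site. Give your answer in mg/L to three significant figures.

At sea level: C_s = 14.652 − 0.41022×30 + 0.007991×30² − 7.7774×10⁻⁵×30³ = 7.437 mg/L.
Pressure correction: C_s' = 7.437 × 0.931 = 6.924 mg/L.

C_s ≈ 6.92 mg/L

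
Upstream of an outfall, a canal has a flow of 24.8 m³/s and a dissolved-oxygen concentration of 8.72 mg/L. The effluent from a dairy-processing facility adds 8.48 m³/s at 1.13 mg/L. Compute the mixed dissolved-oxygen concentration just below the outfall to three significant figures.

6.79 mg/L

Flow-weighted mixing: C = (Q_r C_r + Q_w C_w)/(Q_r + Q_w)
= (24.8×8.72 + 8.48×1.13)/(24.8 + 8.48) = 225.8/33.28 = 6.786 mg/L.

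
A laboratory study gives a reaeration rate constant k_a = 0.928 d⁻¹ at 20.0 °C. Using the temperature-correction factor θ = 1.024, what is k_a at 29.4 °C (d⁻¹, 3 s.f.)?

k_a(T₂) = k_a(T₁) · θ^(T₂−T₁) = 0.928 × 1.024^(29.4−20.0)
= 0.928 × 1.024^9.40 = 0.928 × 1.250 = 1.160 d⁻¹.

k_a ≈ 1.16 d⁻¹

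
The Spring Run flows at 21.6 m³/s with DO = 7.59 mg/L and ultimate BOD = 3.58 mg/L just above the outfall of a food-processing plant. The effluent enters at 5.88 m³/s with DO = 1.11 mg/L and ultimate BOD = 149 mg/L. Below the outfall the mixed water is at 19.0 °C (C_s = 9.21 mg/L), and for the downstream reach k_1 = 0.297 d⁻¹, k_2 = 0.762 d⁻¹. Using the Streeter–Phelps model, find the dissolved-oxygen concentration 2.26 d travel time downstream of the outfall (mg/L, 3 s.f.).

DO ≈ 1.31 mg/L

Mixed DO = (21.6×7.59 + 5.88×1.11)/(21.6+5.88) = 170.5/27.48 = 6.203 mg/L.
Mixed L₀ = (21.6×3.58 + 5.88×149)/(27.48) = 953.4/27.48 = 34.70 mg/L.
Initial deficit D₀ = C_s − DO₀ = 9.21 − 6.203 = 3.007 mg/L.
D(2.26) = [0.297×34.70/(0.762−0.297)](e^(−0.297×2.26) − e^(−0.762×2.26)) + 3.007 e^(−0.762×2.26)
= 22.16 × (0.5111 − 0.1787) + 3.007 × 0.1787 = 7.903 mg/L.
DO = 9.21 − 7.903 = 1.307 mg/L.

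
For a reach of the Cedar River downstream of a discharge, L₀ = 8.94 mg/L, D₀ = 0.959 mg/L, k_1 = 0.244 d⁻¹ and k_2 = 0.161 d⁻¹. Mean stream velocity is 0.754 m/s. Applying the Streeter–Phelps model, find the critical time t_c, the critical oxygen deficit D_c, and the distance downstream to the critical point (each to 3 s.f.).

t_c ≈ 4.58 d; D_c ≈ 4.43 mg/L; x_c ≈ 298 km

At the critical point dD/dt = 0, so k_1 L₀ e^(−k_1 t) = k_2 D. Substituting D(t) from the Streeter–Phelps equation and solving for t gives
t_c = ln[(k_2/k_1)(1 − D₀(k_2−k_1)/(k_1 L₀))] / (k_2−k_1).
Here k_2−k_1 = -0.08300 d⁻¹ and 1 − D₀(k_2−k_1)/(k_1 L₀) = 1 − 0.959×-0.08300/(0.244×8.94) = 1.036, so
t_c = ln(0.6598 × 1.036) / -0.08300 = -0.3799 / -0.08300 = 4.577 d.
D_c = (k_1/k_2) L₀ e^(−k_1 t_c) = (0.244/0.161) × 8.94 × e^(−0.244×4.577) = 1.516 × 8.94 × 0.3273 = 4.434 mg/L.
x_c = v t_c = 0.754 m/s × 4.577 d × 86400 s/d = 298200 m ≈ 298 km.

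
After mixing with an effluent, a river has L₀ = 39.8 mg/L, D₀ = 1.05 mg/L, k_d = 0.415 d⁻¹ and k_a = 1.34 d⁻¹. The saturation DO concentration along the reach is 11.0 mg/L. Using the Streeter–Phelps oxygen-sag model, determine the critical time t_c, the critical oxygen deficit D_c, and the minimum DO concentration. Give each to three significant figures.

t_c ≈ 1.20 d; D_c ≈ 7.49 mg/L; min DO ≈ 3.51 mg/L

With k_a/k_d = 3.229 and 1 − D₀(k_a−k_d)/(k_d L₀) = 0.9412,
t_c = ln(3.229 × 0.9412) / (1.34 − 0.415) = ln(3.039) / 0.9250 = 1.112/0.9250 = 1.202 d.
D_c = (k_d/k_a) L₀ e^(−k_d t_c) = (0.415/1.34) × 39.8 × e^(−0.415×1.202) = 0.3097 × 39.8 × 0.6073 = 7.486 mg/L.
Minimum DO = C_s − D_c = 11.0 − 7.486 = 3.514 mg/L.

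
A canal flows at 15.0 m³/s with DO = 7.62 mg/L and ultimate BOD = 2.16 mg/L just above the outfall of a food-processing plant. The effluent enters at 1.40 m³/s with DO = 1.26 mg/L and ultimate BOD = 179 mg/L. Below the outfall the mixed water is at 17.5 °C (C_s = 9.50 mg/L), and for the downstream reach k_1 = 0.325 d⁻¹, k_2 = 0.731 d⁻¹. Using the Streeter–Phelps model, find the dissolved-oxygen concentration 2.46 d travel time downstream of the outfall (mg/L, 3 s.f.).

Mixed DO = (15.0×7.62 + 1.40×1.26)/(15.0+1.40) = 116.1/16.40 = 7.077 mg/L.
Mixed L₀ = (15.0×2.16 + 1.40×179)/(16.40) = 283.0/16.40 = 17.26 mg/L.
Initial deficit D₀ = C_s − DO₀ = 9.50 − 7.077 = 2.423 mg/L.
D(2.46) = [0.325×17.26/(0.731−0.325)](e^(−0.325×2.46) − e^(−0.731×2.46)) + 2.423 e^(−0.731×2.46)
= 13.81 × (0.4496 − 0.1656) + 2.423 × 0.1656 = 4.324 mg/L.
DO = 9.50 − 4.324 = 5.176 mg/L.

DO ≈ 5.18 mg/L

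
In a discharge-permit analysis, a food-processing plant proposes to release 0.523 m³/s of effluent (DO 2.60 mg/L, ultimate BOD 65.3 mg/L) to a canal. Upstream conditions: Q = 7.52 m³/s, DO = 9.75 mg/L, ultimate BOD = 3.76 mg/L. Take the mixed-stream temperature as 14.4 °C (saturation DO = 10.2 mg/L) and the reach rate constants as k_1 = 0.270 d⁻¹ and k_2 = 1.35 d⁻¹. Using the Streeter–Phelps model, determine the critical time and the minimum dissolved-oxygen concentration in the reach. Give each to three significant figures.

Mixed DO = (7.52×9.75 + 0.523×2.60)/(7.52+0.523) = 74.68/8.043 = 9.285 mg/L.
Mixed L₀ = (7.52×3.76 + 0.523×65.3)/(8.043) = 62.43/8.043 = 7.762 mg/L.
Initial deficit D₀ = C_s − DO₀ = 10.2 − 9.285 = 0.9149 mg/L.
t_c = (1/1.080) ln[(1.35/0.270)(1 − 0.9149×1.080/(0.270×7.762))] = 0.9259 × ln(2.642) = 0.8997 d.
D_c = (0.270/1.35) × 7.762 × e^(−0.270×0.8997) = 0.2000 × 7.762 × 0.7843 = 1.218 mg/L.
Minimum DO = 10.2 − 1.218 = 8.982 mg/L.

t_c ≈ 0.900 d; minimum DO ≈ 8.98 mg/L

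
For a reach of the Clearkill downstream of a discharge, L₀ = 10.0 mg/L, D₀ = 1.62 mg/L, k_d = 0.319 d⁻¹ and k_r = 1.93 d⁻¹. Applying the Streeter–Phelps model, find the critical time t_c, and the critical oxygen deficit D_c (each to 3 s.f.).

t_c = [1/(k_r−k_d)] ln[(k_r/k_d)(1 − D₀(k_r−k_d)/(k_d L₀))]
= [1/(1.93−0.319)] ln[(1.93/0.319)(1 − 1.62×1.611/(0.319×10.0))]
= (1/1.611) ln[6.050 × 0.1819] = 0.6207 × ln(1.100) = 0.6207 × 0.09565 = 0.05937 d.
L(t_c) = L₀ e^(−k_d t_c) = 10.0 × 0.9812 = 9.812 mg/L, and at the critical point k_r D_c = k_d L, so D_c = (0.319/1.93) × 9.812 = 1.622 mg/L.

t_c ≈ 0.0594 d; D_c ≈ 1.62 mg/L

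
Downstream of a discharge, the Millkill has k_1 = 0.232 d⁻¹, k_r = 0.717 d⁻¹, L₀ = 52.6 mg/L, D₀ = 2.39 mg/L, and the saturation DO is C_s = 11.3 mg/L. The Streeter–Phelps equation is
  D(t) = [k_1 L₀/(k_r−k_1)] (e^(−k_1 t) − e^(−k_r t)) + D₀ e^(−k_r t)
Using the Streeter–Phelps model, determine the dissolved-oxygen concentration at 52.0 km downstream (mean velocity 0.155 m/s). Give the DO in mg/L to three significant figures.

Travel time t = x/v = 52.0 km / (0.155 m/s) = 52000 m / 0.155 m/s = 335500 s = 3.883 d.
k_1 L₀/(k_r−k_1) = 0.232×52.6/(0.717−0.232) = 12.20/0.4850 = 25.16 mg/L.
e^(−k_1 t) = e^(−0.232×3.883) = 0.4062; e^(−k_r t) = e^(−0.717×3.883) = 0.06179.
D = 25.16 × (0.4062 − 0.06179) + 2.39 × 0.06179 = 8.667 + 0.1477 = 8.814 mg/L.
DO = C_s − D = 11.3 − 8.814 = 2.486 mg/L.

DO ≈ 2.49 mg/L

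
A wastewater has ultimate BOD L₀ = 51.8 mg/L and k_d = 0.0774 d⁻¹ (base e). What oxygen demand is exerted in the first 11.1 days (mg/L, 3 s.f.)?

y ≈ 29.9 mg/L

y_t = L₀(1 − e^(−k_d t)) = 51.8 × (1 − e^(−0.0774×11.1))
= 51.8 × (1 − 0.4235) = 51.8 × 0.5765 = 29.86 mg/L.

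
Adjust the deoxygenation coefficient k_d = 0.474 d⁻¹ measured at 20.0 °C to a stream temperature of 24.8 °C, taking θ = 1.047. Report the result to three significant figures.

k_d(T₂) = k_d(T₁) · θ^(T₂−T₁) = 0.474 × 1.047^(24.8−20.0)
= 0.474 × 1.047^4.80 = 0.474 × 1.247 = 0.5909 d⁻¹.

k_d ≈ 0.591 d⁻¹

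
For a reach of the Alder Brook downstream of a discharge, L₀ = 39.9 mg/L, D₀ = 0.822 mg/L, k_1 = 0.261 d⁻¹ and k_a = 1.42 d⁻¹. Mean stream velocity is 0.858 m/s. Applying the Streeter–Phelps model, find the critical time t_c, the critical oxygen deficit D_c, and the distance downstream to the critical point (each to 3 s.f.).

With k_a/k_1 = 5.441 and 1 − D₀(k_a−k_1)/(k_1 L₀) = 0.9085,
t_c = ln(5.441 × 0.9085) / (1.42 − 0.261) = ln(4.943) / 1.159 = 1.598/1.159 = 1.379 d.
L(t_c) = L₀ e^(−k_1 t_c) = 39.9 × 0.6978 = 27.84 mg/L, and at the critical point k_a D_c = k_1 L, so D_c = (0.261/1.42) × 27.84 = 5.117 mg/L.
x_c = v t_c = 0.858 m/s × 1.379 d × 86400 s/d = 102200 m ≈ 102 km.

t_c ≈ 1.38 d; D_c ≈ 5.12 mg/L; x_c ≈ 102 km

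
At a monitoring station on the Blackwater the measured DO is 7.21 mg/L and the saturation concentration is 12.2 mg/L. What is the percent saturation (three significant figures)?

% saturation = C/C_s × 100 = 7.21/12.2 × 100 = 59.1 %.

59.1 % saturation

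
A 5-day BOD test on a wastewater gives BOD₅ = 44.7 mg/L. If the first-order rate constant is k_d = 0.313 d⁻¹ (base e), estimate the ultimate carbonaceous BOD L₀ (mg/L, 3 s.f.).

BOD₅ = L₀(1 − e^(−5k_d)) ⇒ L₀ = BOD₅ / (1 − e^(−5×0.313))
= 44.7 / (1 − 0.2091) = 44.7 / 0.7909 = 56.52 mg/L.

L₀ ≈ 56.5 mg/L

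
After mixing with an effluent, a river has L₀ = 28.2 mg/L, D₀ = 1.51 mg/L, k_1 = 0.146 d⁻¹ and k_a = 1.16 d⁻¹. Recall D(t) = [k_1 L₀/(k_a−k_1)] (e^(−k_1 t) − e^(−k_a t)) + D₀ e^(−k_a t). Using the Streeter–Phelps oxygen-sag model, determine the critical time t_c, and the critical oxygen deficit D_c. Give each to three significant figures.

t_c = [1/(k_a−k_1)] ln[(k_a/k_1)(1 − D₀(k_a−k_1)/(k_1 L₀))]
= [1/(1.16−0.146)] ln[(1.16/0.146)(1 − 1.51×1.014/(0.146×28.2))]
= (1/1.014) ln[7.945 × 0.6281] = 0.9862 × ln(4.990) = 0.9862 × 1.608 = 1.585 d.
L(t_c) = L₀ e^(−k_1 t_c) = 28.2 × 0.7934 = 22.37 mg/L, and at the critical point k_a D_c = k_1 L, so D_c = (0.146/1.16) × 22.37 = 2.816 mg/L.

t_c ≈ 1.59 d; D_c ≈ 2.82 mg/L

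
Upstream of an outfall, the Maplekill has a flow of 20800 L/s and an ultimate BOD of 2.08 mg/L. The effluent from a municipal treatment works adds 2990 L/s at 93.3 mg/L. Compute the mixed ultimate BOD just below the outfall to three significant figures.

Flow-weighted mixing: C = (Q_r C_r + Q_w C_w)/(Q_r + Q_w)
= (20800×2.08 + 2990×93.3)/(20800 + 2990) = 322200/23790 = 13.54 mg/L.

13.5 mg/L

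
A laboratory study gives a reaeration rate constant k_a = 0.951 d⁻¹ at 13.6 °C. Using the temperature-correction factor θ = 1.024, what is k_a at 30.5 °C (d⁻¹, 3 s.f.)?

k_a ≈ 1.42 d⁻¹

k_a(T₂) = k_a(T₁) · θ^(T₂−T₁) = 0.951 × 1.024^(30.5−13.6)
= 0.951 × 1.024^16.9 = 0.951 × 1.493 = 1.420 d⁻¹.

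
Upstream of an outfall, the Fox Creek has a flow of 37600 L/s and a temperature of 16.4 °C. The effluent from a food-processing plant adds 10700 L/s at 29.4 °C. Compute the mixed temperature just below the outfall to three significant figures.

19.3 °C

Flow-weighted mixing: C = (Q_r C_r + Q_w C_w)/(Q_r + Q_w)
= (37600×16.4 + 10700×29.4)/(37600 + 10700) = 931200/48300 = 19.28 °C.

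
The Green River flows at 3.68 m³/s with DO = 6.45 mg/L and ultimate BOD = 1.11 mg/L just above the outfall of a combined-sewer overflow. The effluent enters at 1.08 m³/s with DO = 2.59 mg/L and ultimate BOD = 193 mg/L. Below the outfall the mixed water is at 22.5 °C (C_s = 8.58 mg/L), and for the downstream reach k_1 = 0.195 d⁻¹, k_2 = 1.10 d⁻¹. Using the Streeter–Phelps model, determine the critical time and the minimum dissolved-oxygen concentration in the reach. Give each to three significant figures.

t_c ≈ 1.50 d; minimum DO ≈ 2.67 mg/L

Mixed DO = (3.68×6.45 + 1.08×2.59)/(3.68+1.08) = 26.53/4.760 = 5.574 mg/L.
Mixed L₀ = (3.68×1.11 + 1.08×193)/(4.760) = 212.5/4.760 = 44.65 mg/L.
Initial deficit D₀ = C_s − DO₀ = 8.58 − 5.574 = 3.006 mg/L.
t_c = (1/0.9050) ln[(1.10/0.195)(1 − 3.006×0.9050/(0.195×44.65))] = 1.105 × ln(3.879) = 1.498 d.
D_c = (0.195/1.10) × 44.65 × e^(−0.195×1.498) = 0.1773 × 44.65 × 0.7467 = 5.910 mg/L.
Minimum DO = 8.58 − 5.910 = 2.670 mg/L.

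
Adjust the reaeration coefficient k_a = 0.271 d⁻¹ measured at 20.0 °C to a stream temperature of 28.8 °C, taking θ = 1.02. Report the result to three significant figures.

k_a(T₂) = k_a(T₁) · θ^(T₂−T₁) = 0.271 × 1.02^(28.8−20.0)
= 0.271 × 1.02^8.80 = 0.271 × 1.190 = 0.3226 d⁻¹.

k_a ≈ 0.323 d⁻¹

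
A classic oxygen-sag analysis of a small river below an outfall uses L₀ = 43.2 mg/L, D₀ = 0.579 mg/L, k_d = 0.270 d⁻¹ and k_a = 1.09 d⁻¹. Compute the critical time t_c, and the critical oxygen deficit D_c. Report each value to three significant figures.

t_c ≈ 1.65 d; D_c ≈ 6.85 mg/L

t_c = [1/(k_a−k_d)] ln[(k_a/k_d)(1 − D₀(k_a−k_d)/(k_d L₀))]
= [1/(1.09−0.270)] ln[(1.09/0.270)(1 − 0.579×0.8200/(0.270×43.2))]
= (1/0.8200) ln[4.037 × 0.9593] = 1.220 × ln(3.873) = 1.220 × 1.354 = 1.651 d.
D_c = (k_d/k_a) L₀ e^(−k_d t_c) = (0.270/1.09) × 43.2 × e^(−0.270×1.651) = 0.2477 × 43.2 × 0.6403 = 6.852 mg/L.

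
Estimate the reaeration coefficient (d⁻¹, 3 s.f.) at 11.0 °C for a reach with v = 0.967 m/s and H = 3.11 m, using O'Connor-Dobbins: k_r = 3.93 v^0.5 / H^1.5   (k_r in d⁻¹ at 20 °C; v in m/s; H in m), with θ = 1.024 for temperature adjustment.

k_r ≈ 0.569 d⁻¹

k_r(20) = 3.93 × 0.967^0.5 / 3.11^1.5 = 3.93 × 0.9834 / 5.485 = 0.7046 d⁻¹.
k_r(11.0) = 0.7046 × 1.024^(11.0−20) = 0.7046 × 0.8078 = 0.5692 d⁻¹.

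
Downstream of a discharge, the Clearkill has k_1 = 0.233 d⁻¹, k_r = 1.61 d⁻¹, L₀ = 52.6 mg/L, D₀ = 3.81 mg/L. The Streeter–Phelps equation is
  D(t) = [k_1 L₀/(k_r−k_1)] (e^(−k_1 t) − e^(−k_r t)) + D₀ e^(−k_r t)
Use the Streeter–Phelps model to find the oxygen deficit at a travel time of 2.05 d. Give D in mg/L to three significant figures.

k_1 L₀/(k_r−k_1) = 0.233×52.6/(1.61−0.233) = 12.26/1.377 = 8.900 mg/L.
e^(−k_1 t) = e^(−0.233×2.050) = 0.6202; e^(−k_r t) = e^(−1.61×2.050) = 0.03686.
D = 8.900 × (0.6202 − 0.03686) + 3.81 × 0.03686 = 5.192 + 0.1405 = 5.333 mg/L.

D ≈ 5.33 mg/L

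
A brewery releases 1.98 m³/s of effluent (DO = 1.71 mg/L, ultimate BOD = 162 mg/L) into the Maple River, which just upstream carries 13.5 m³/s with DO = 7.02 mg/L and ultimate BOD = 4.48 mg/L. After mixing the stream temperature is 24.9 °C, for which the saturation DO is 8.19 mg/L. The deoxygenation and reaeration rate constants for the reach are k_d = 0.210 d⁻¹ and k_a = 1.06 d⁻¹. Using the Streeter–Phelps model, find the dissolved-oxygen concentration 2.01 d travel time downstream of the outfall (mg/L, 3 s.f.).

DO ≈ 4.70 mg/L

Mixed DO = (13.5×7.02 + 1.98×1.71)/(13.5+1.98) = 98.16/15.48 = 6.341 mg/L.
Mixed L₀ = (13.5×4.48 + 1.98×162)/(15.48) = 381.2/15.48 = 24.63 mg/L.
Initial deficit D₀ = C_s − DO₀ = 8.19 − 6.341 = 1.849 mg/L.
D(2.01) = [0.210×24.63/(1.06−0.210)](e^(−0.210×2.01) − e^(−1.06×2.01)) + 1.849 e^(−1.06×2.01)
= 6.085 × (0.6557 − 0.1188) + 1.849 × 0.1188 = 3.486 mg/L.
DO = 8.19 − 3.486 = 4.704 mg/L.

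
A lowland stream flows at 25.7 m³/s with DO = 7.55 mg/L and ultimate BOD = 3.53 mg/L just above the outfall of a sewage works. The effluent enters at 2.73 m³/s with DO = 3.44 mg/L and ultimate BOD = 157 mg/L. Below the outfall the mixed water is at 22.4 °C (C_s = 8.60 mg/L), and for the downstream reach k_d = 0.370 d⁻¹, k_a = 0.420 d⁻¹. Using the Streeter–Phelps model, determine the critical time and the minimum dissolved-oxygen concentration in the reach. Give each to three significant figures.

Mixed DO = (25.7×7.55 + 2.73×3.44)/(25.7+2.73) = 203.4/28.43 = 7.155 mg/L.
Mixed L₀ = (25.7×3.53 + 2.73×157)/(28.43) = 519.3/28.43 = 18.27 mg/L.
Initial deficit D₀ = C_s − DO₀ = 8.60 − 7.155 = 1.445 mg/L.
t_c = (1/0.05000) ln[(0.420/0.370)(1 − 1.445×0.05000/(0.370×18.27))] = 20.00 × ln(1.123) = 2.320 d.
D_c = (0.370/0.420) × 18.27 × e^(−0.370×2.320) = 0.8810 × 18.27 × 0.4238 = 6.820 mg/L.
Minimum DO = 8.60 − 6.820 = 1.780 mg/L.

t_c ≈ 2.32 d; minimum DO ≈ 1.78 mg/L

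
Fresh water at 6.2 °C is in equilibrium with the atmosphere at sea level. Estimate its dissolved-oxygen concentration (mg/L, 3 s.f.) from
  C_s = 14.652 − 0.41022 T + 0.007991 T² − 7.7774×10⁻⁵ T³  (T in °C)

C_s = 14.652 − 0.41022×6.2 + 0.007991×6.2² − 7.7774×10⁻⁵×6.2³ = 12.40 mg/L.

C_s ≈ 12.4 mg/L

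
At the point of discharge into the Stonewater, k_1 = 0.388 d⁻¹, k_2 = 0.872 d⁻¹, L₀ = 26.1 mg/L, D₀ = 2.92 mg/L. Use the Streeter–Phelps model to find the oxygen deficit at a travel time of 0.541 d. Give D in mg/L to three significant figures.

D ≈ 5.73 mg/L

k_1 L₀/(k_2−k_1) = 0.388×26.1/(0.872−0.388) = 10.13/0.4840 = 20.92 mg/L.
e^(−k_1 t) = e^(−0.388×0.5410) = 0.8107; e^(−k_2 t) = e^(−0.872×0.5410) = 0.6239.
D = 20.92 × (0.8107 − 0.6239) + 2.92 × 0.6239 = 3.907 + 1.822 = 5.729 mg/L.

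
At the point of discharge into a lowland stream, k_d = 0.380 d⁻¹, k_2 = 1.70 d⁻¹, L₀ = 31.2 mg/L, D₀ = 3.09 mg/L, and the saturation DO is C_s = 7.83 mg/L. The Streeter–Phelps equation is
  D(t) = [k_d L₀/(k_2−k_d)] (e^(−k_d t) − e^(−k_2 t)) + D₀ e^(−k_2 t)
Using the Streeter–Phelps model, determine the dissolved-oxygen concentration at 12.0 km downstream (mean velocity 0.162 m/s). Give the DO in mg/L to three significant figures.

Travel time t = x/v = 12.0 km / (0.162 m/s) = 12000 m / 0.162 m/s = 74070 s = 0.8573 d.
k_d L₀/(k_2−k_d) = 0.380×31.2/(1.70−0.380) = 11.86/1.320 = 8.982 mg/L.
e^(−k_d t) = e^(−0.380×0.8573) = 0.7220; e^(−k_2 t) = e^(−1.70×0.8573) = 0.2328.
D = 8.982 × (0.7220 − 0.2328) + 3.09 × 0.2328 = 4.393 + 0.7194 = 5.113 mg/L.
DO = C_s − D = 7.83 − 5.113 = 2.717 mg/L.

DO ≈ 2.72 mg/L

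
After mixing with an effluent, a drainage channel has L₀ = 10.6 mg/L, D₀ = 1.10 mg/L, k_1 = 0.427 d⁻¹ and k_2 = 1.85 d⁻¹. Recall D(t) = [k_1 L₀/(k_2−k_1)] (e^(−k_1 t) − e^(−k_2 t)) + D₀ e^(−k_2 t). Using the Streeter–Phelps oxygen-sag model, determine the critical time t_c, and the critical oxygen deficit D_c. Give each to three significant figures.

t_c = [1/(k_2−k_1)] ln[(k_2/k_1)(1 − D₀(k_2−k_1)/(k_1 L₀))]
= [1/(1.85−0.427)] ln[(1.85/0.427)(1 − 1.10×1.423/(0.427×10.6))]
= (1/1.423) ln[4.333 × 0.6542] = 0.7027 × ln(2.834) = 0.7027 × 1.042 = 0.7321 d.
D_c = (k_1/k_2) L₀ e^(−k_1 t_c) = (0.427/1.85) × 10.6 × e^(−0.427×0.7321) = 0.2308 × 10.6 × 0.7315 = 1.790 mg/L.

t_c ≈ 0.732 d; D_c ≈ 1.79 mg/L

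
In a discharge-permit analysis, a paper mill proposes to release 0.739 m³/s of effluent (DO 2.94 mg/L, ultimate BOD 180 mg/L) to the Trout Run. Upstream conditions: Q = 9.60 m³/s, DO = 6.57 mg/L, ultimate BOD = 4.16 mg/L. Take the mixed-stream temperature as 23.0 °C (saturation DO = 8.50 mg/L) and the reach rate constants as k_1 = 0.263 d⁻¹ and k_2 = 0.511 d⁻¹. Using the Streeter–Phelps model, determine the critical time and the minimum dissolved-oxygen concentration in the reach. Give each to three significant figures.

Mixed DO = (9.60×6.57 + 0.739×2.94)/(9.60+0.739) = 65.24/10.34 = 6.311 mg/L.
Mixed L₀ = (9.60×4.16 + 0.739×180)/(10.34) = 173.0/10.34 = 16.73 mg/L.
Initial deficit D₀ = C_s − DO₀ = 8.50 − 6.311 = 2.189 mg/L.
t_c = (1/0.2480) ln[(0.511/0.263)(1 − 2.189×0.2480/(0.263×16.73))] = 4.032 × ln(1.703) = 2.147 d.
D_c = (0.263/0.511) × 16.73 × e^(−0.263×2.147) = 0.5147 × 16.73 × 0.5685 = 4.895 mg/L.
Minimum DO = 8.50 − 4.895 = 3.605 mg/L.

t_c ≈ 2.15 d; minimum DO ≈ 3.61 mg/L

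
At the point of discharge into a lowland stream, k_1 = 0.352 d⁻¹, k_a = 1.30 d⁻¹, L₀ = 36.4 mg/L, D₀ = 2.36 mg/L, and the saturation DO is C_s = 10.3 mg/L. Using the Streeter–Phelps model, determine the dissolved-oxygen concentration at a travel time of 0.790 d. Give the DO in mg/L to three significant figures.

k_1 L₀/(k_a−k_1) = 0.352×36.4/(1.30−0.352) = 12.81/0.9480 = 13.52 mg/L.
e^(−k_1 t) = e^(−0.352×0.7900) = 0.7572; e^(−k_a t) = e^(−1.30×0.7900) = 0.3581.
D = 13.52 × (0.7572 − 0.3581) + 2.36 × 0.3581 = 5.395 + 0.8451 = 6.240 mg/L.
DO = C_s − D = 10.3 − 6.240 = 4.060 mg/L.

DO ≈ 4.06 mg/L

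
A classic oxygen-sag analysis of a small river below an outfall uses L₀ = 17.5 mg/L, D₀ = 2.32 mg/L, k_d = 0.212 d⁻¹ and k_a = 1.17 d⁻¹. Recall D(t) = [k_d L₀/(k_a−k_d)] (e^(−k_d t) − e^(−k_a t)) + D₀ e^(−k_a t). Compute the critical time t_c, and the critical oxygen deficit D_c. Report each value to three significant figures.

t_c ≈ 0.829 d; D_c ≈ 2.66 mg/L

t_c = [1/(k_a−k_d)] ln[(k_a/k_d)(1 − D₀(k_a−k_d)/(k_d L₀))]
= [1/(1.17−0.212)] ln[(1.17/0.212)(1 − 2.32×0.9580/(0.212×17.5))]
= (1/0.9580) ln[5.519 × 0.4009] = 1.044 × ln(2.213) = 1.044 × 0.7942 = 0.8290 d.
L(t_c) = L₀ e^(−k_d t_c) = 17.5 × 0.8388 = 14.68 mg/L, and at the critical point k_a D_c = k_d L, so D_c = (0.212/1.17) × 14.68 = 2.660 mg/L.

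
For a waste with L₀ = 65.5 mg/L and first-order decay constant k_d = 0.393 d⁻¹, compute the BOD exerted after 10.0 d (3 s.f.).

y ≈ 64.2 mg/L

y_t = L₀(1 − e^(−k_d t)) = 65.5 × (1 − e^(−0.393×10.0))
= 65.5 × (1 − 0.01964) = 65.5 × 0.9804 = 64.21 mg/L.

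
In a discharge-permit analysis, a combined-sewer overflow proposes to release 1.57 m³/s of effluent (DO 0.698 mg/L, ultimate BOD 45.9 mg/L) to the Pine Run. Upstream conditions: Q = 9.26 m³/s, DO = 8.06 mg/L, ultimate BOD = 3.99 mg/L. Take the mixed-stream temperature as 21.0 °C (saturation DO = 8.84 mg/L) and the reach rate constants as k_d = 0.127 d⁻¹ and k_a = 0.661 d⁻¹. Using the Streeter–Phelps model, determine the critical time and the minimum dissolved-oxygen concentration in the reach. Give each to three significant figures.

Mixed DO = (9.26×8.06 + 1.57×0.698)/(9.26+1.57) = 75.73/10.83 = 6.993 mg/L.
Mixed L₀ = (9.26×3.99 + 1.57×45.9)/(10.83) = 109.0/10.83 = 10.07 mg/L.
Initial deficit D₀ = C_s − DO₀ = 8.84 − 6.993 = 1.847 mg/L.
t_c = (1/0.5340) ln[(0.661/0.127)(1 − 1.847×0.5340/(0.127×10.07))] = 1.873 × ln(1.188) = 0.3233 d.
D_c = (0.127/0.661) × 10.07 × e^(−0.127×0.3233) = 0.1921 × 10.07 × 0.9598 = 1.856 mg/L.
Minimum DO = 8.84 − 1.856 = 6.984 mg/L.

t_c ≈ 0.323 d; minimum DO ≈ 6.98 mg/L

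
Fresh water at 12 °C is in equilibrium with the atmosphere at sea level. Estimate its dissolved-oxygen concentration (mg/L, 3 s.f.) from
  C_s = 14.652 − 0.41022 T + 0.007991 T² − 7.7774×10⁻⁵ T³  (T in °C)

C_s = 14.652 − 0.41022×12 + 0.007991×12² − 7.7774×10⁻⁵×12³ = 10.75 mg/L.

C_s ≈ 10.7 mg/L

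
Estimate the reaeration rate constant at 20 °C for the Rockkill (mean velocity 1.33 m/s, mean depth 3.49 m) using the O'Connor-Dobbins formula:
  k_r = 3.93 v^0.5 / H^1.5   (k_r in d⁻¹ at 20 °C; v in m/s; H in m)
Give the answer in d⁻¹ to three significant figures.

k_r ≈ 0.695 d⁻¹

k_r = 3.93 × 1.33^0.5 / 3.49^1.5 = 3.93 × 1.153 / 6.520 = 0.6952 d⁻¹.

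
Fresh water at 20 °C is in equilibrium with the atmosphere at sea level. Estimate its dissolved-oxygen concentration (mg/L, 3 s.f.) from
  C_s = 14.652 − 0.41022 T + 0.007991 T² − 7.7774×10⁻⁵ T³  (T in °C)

C_s ≈ 9.02 mg/L

C_s = 14.652 − 0.41022×20 + 0.007991×20² − 7.7774×10⁻⁵×20³ = 9.022 mg/L.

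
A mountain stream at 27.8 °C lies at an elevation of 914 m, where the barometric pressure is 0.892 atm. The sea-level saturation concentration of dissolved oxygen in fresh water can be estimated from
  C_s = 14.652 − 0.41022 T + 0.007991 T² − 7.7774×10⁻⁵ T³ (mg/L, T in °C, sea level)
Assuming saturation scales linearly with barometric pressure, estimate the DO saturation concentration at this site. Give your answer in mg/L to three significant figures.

C_s ≈ 6.92 mg/L

At sea level: C_s = 14.652 − 0.41022×27.8 + 0.007991×27.8² − 7.7774×10⁻⁵×27.8³ = 7.753 mg/L.
Pressure correction: C_s' = 7.753 × 0.892 = 6.915 mg/L.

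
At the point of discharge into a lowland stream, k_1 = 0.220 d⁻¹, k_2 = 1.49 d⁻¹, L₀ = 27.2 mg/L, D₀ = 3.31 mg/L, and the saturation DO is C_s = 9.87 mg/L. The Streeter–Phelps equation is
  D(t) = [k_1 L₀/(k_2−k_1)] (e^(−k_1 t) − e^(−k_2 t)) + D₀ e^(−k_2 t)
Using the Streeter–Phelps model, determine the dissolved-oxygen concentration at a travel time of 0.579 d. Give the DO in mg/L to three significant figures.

DO ≈ 6.31 mg/L

k_1 L₀/(k_2−k_1) = 0.220×27.2/(1.49−0.220) = 5.984/1.270 = 4.712 mg/L.
e^(−k_1 t) = e^(−0.220×0.5790) = 0.8804; e^(−k_2 t) = e^(−1.49×0.5790) = 0.4220.
D = 4.712 × (0.8804 − 0.4220) + 3.31 × 0.4220 = 2.160 + 1.397 = 3.557 mg/L.
DO = C_s − D = 9.87 − 3.557 = 6.313 mg/L.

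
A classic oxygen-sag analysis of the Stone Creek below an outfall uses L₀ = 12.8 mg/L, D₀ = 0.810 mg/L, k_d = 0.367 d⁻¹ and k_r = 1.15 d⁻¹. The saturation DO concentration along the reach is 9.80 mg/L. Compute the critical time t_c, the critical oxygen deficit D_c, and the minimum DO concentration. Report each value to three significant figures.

At the critical point dD/dt = 0, so k_d L₀ e^(−k_d t) = k_r D. Substituting D(t) from the Streeter–Phelps equation and solving for t gives
t_c = ln[(k_r/k_d)(1 − D₀(k_r−k_d)/(k_d L₀))] / (k_r−k_d).
Here k_r−k_d = 0.7830 d⁻¹ and 1 − D₀(k_r−k_d)/(k_d L₀) = 1 − 0.810×0.7830/(0.367×12.8) = 0.8650, so
t_c = ln(3.134 × 0.8650) / 0.7830 = 0.9971 / 0.7830 = 1.273 d.
L(t_c) = L₀ e^(−k_d t_c) = 12.8 × 0.6267 = 8.021 mg/L, and at the critical point k_r D_c = k_d L, so D_c = (0.367/1.15) × 8.021 = 2.560 mg/L.
Minimum DO = C_s − D_c = 9.80 − 2.560 = 7.240 mg/L.

t_c ≈ 1.27 d; D_c ≈ 2.56 mg/L; min DO ≈ 7.24 mg/L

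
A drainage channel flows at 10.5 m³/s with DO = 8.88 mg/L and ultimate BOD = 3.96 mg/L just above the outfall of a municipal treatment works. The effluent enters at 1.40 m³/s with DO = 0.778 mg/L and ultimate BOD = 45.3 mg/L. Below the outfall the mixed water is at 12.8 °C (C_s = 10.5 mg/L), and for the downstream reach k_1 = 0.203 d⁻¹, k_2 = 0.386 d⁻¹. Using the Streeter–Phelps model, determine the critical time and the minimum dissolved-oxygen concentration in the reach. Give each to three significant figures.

Mixed DO = (10.5×8.88 + 1.40×0.778)/(10.5+1.40) = 94.33/11.90 = 7.927 mg/L.
Mixed L₀ = (10.5×3.96 + 1.40×45.3)/(11.90) = 105.0/11.90 = 8.824 mg/L.
Initial deficit D₀ = C_s − DO₀ = 10.5 − 7.927 = 2.573 mg/L.
t_c = (1/0.1830) ln[(0.386/0.203)(1 − 2.573×0.1830/(0.203×8.824))] = 5.464 × ln(1.402) = 1.845 d.
D_c = (0.203/0.386) × 8.824 × e^(−0.203×1.845) = 0.5259 × 8.824 × 0.6876 = 3.191 mg/L.
Minimum DO = 10.5 − 3.191 = 7.309 mg/L.

t_c ≈ 1.84 d; minimum DO ≈ 7.31 mg/L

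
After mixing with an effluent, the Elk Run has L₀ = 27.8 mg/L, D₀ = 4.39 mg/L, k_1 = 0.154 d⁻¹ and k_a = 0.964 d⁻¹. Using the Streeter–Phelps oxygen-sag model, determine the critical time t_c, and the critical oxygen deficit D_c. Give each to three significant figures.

t_c ≈ 0.0725 d; D_c ≈ 4.39 mg/L

t_c = [1/(k_a−k_1)] ln[(k_a/k_1)(1 − D₀(k_a−k_1)/(k_1 L₀))]
= [1/(0.964−0.154)] ln[(0.964/0.154)(1 − 4.39×0.8100/(0.154×27.8))]
= (1/0.8100) ln[6.260 × 0.1694] = 1.235 × ln(1.060) = 1.235 × 0.05874 = 0.07251 d.
D_c = (k_1/k_a) L₀ e^(−k_1 t_c) = (0.154/0.964) × 27.8 × e^(−0.154×0.07251) = 0.1598 × 27.8 × 0.9889 = 4.392 mg/L.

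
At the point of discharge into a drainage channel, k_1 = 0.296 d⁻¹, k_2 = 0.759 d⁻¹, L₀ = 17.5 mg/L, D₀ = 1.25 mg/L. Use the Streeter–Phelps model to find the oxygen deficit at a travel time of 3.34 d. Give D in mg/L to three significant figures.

k_1 L₀/(k_2−k_1) = 0.296×17.5/(0.759−0.296) = 5.180/0.4630 = 11.19 mg/L.
e^(−k_1 t) = e^(−0.296×3.340) = 0.3721; e^(−k_2 t) = e^(−0.759×3.340) = 0.07926.
D = 11.19 × (0.3721 − 0.07926) + 1.25 × 0.07926 = 3.276 + 0.09907 = 3.375 mg/L.

D ≈ 3.38 mg/L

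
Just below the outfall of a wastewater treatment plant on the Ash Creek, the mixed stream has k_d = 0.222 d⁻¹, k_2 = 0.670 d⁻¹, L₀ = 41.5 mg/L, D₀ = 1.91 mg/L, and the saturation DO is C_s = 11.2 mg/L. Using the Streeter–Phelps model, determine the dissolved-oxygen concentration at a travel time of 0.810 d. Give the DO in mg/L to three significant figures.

DO ≈ 4.86 mg/L

k_d L₀/(k_2−k_d) = 0.222×41.5/(0.670−0.222) = 9.213/0.4480 = 20.56 mg/L.
e^(−k_d t) = e^(−0.222×0.8100) = 0.8354; e^(−k_2 t) = e^(−0.670×0.8100) = 0.5812.
D = 20.56 × (0.8354 − 0.5812) + 1.91 × 0.5812 = 5.228 + 1.110 = 6.338 mg/L.
DO = C_s − D = 11.2 − 6.338 = 4.862 mg/L.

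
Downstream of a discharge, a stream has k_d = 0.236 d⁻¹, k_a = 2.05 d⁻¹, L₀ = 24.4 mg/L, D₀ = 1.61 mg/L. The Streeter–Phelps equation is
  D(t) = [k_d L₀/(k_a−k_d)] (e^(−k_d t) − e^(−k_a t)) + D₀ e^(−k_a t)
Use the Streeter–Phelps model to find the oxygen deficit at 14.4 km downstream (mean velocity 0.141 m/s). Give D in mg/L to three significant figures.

Travel time t = x/v = 14.4 km / (0.141 m/s) = 14400 m / 0.141 m/s = 102100 s = 1.182 d.
k_d L₀/(k_a−k_d) = 0.236×24.4/(2.05−0.236) = 5.758/1.814 = 3.174 mg/L.
e^(−k_d t) = e^(−0.236×1.182) = 0.7566; e^(−k_a t) = e^(−2.05×1.182) = 0.08864.
D = 3.174 × (0.7566 − 0.08864) + 1.61 × 0.08864 = 2.120 + 0.1427 = 2.263 mg/L.

D ≈ 2.26 mg/L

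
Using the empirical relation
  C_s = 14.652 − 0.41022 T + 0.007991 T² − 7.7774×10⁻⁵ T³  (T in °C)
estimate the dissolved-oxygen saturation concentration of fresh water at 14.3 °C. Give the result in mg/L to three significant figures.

C_s = 14.652 − 0.41022×14.3 + 0.007991×14.3² − 7.7774×10⁻⁵×14.3³ = 10.19 mg/L.

C_s ≈ 10.2 mg/L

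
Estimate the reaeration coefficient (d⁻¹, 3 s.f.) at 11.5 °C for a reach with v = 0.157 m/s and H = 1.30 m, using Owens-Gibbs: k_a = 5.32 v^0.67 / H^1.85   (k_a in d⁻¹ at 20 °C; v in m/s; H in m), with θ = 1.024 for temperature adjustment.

k_a(20) = 5.32 × 0.157^0.67 / 1.30^1.85 = 5.32 × 0.2892 / 1.625 = 0.9470 d⁻¹.
k_a(11.5) = 0.9470 × 1.024^(11.5−20) = 0.9470 × 0.8174 = 0.7741 d⁻¹.

k_a ≈ 0.774 d⁻¹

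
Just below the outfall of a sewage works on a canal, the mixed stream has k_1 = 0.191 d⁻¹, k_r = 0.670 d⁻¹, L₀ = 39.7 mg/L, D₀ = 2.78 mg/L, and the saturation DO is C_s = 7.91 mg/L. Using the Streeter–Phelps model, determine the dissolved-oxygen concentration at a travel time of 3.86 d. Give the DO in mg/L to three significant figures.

DO ≈ 1.32 mg/L

k_1 L₀/(k_r−k_1) = 0.191×39.7/(0.670−0.191) = 7.583/0.4790 = 15.83 mg/L.
e^(−k_1 t) = e^(−0.191×3.860) = 0.4784; e^(−k_r t) = e^(−0.670×3.860) = 0.07531.
D = 15.83 × (0.4784 − 0.07531) + 2.78 × 0.07531 = 6.381 + 0.2093 = 6.591 mg/L.
DO = C_s − D = 7.91 − 6.591 = 1.319 mg/L.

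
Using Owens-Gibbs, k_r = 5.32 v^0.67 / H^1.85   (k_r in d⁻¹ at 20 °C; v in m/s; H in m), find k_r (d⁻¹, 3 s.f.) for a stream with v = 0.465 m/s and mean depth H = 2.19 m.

k_r ≈ 0.747 d⁻¹

k_r = 5.32 × 0.465^0.67 / 2.19^1.85 = 5.32 × 0.5987 / 4.264 = 0.7469 d⁻¹.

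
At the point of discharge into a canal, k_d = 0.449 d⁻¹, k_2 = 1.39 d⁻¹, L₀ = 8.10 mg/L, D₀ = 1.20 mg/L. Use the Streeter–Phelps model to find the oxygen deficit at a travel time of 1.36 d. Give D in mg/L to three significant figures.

k_d L₀/(k_2−k_d) = 0.449×8.10/(1.39−0.449) = 3.637/0.9410 = 3.865 mg/L.
e^(−k_d t) = e^(−0.449×1.360) = 0.5430; e^(−k_2 t) = e^(−1.39×1.360) = 0.1510.
D = 3.865 × (0.5430 − 0.1510) + 1.20 × 0.1510 = 1.515 + 0.1812 = 1.696 mg/L.

D ≈ 1.70 mg/L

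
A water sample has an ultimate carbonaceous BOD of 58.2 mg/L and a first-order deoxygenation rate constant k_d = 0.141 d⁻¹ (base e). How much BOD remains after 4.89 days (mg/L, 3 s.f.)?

L_t = L₀ e^(−k_d t) = 58.2 × e^(−0.141×4.89) = 58.2 × 0.5018 = 29.21 mg/L.

L ≈ 29.2 mg/L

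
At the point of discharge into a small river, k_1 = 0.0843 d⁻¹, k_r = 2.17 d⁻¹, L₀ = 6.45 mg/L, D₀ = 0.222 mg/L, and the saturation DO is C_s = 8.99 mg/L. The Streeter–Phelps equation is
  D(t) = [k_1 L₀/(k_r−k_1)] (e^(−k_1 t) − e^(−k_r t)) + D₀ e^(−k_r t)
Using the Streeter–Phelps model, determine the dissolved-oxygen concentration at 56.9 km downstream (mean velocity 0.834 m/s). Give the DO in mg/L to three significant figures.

Travel time t = x/v = 56.9 km / (0.834 m/s) = 56900 m / 0.834 m/s = 68230 s = 0.7896 d.
k_1 L₀/(k_r−k_1) = 0.0843×6.45/(2.17−0.0843) = 0.5437/2.086 = 0.2607 mg/L.
e^(−k_1 t) = e^(−0.0843×0.7896) = 0.9356; e^(−k_r t) = e^(−2.17×0.7896) = 0.1802.
D = 0.2607 × (0.9356 − 0.1802) + 0.222 × 0.1802 = 0.1969 + 0.04001 = 0.2369 mg/L.
DO = C_s − D = 8.99 − 0.2369 = 8.753 mg/L.

DO ≈ 8.75 mg/L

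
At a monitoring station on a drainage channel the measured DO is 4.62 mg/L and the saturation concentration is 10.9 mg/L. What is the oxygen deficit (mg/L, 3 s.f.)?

D = C_s − C = 10.9 − 4.62 = 6.28 mg/L.

D ≈ 6.28 mg/L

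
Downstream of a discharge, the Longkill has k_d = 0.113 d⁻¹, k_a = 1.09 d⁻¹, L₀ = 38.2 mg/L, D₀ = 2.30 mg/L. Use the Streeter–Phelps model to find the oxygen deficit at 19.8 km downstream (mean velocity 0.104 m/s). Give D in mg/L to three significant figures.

Travel time t = x/v = 19.8 km / (0.104 m/s) = 19800 m / 0.104 m/s = 190400 s = 2.204 d.
k_d L₀/(k_a−k_d) = 0.113×38.2/(1.09−0.113) = 4.317/0.9770 = 4.418 mg/L.
e^(−k_d t) = e^(−0.113×2.204) = 0.7796; e^(−k_a t) = e^(−1.09×2.204) = 0.09055.
D = 4.418 × (0.7796 − 0.09055) + 2.30 × 0.09055 = 3.044 + 0.2083 = 3.253 mg/L.

D ≈ 3.25 mg/L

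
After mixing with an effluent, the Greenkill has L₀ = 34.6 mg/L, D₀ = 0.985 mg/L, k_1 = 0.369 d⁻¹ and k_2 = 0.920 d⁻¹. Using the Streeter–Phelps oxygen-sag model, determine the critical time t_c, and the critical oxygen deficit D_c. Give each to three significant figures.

t_c ≈ 1.58 d; D_c ≈ 7.75 mg/L

At the critical point dD/dt = 0, so k_1 L₀ e^(−k_1 t) = k_2 D. Substituting D(t) from the Streeter–Phelps equation and solving for t gives
t_c = ln[(k_2/k_1)(1 − D₀(k_2−k_1)/(k_1 L₀))] / (k_2−k_1).
Here k_2−k_1 = 0.5510 d⁻¹ and 1 − D₀(k_2−k_1)/(k_1 L₀) = 1 − 0.985×0.5510/(0.369×34.6) = 0.9575, so
t_c = ln(2.493 × 0.9575) / 0.5510 = 0.8701 / 0.5510 = 1.579 d.
L(t_c) = L₀ e^(−k_1 t_c) = 34.6 × 0.5584 = 19.32 mg/L, and at the critical point k_2 D_c = k_1 L, so D_c = (0.369/0.920) × 19.32 = 7.749 mg/L.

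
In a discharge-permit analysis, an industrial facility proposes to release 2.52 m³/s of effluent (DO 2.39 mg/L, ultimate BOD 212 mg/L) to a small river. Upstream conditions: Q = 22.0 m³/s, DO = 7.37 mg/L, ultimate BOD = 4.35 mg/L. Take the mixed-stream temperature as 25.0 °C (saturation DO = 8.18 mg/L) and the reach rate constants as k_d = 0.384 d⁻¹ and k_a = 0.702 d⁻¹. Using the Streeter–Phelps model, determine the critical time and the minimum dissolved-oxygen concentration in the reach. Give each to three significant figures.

t_c ≈ 1.76 d; minimum DO ≈ 1.03 mg/L

Mixed DO = (22.0×7.37 + 2.52×2.39)/(22.0+2.52) = 168.2/24.52 = 6.858 mg/L.
Mixed L₀ = (22.0×4.35 + 2.52×212)/(24.52) = 629.9/24.52 = 25.69 mg/L.
Initial deficit D₀ = C_s − DO₀ = 8.18 − 6.858 = 1.322 mg/L.
t_c = (1/0.3180) ln[(0.702/0.384)(1 − 1.322×0.3180/(0.384×25.69))] = 3.145 × ln(1.750) = 1.760 d.
D_c = (0.384/0.702) × 25.69 × e^(−0.384×1.760) = 0.5470 × 25.69 × 0.5087 = 7.149 mg/L.
Minimum DO = 8.18 − 7.149 = 1.031 mg/L.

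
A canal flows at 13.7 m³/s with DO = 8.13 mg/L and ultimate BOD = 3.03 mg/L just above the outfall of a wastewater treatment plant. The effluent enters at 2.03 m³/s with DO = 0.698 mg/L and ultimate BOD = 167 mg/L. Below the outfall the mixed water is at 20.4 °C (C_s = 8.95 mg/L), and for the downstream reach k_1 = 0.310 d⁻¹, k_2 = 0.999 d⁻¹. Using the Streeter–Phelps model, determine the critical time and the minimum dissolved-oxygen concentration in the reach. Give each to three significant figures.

t_c ≈ 1.44 d; minimum DO ≈ 4.15 mg/L

Mixed DO = (13.7×8.13 + 2.03×0.698)/(13.7+2.03) = 112.8/15.73 = 7.171 mg/L.
Mixed L₀ = (13.7×3.03 + 2.03×167)/(15.73) = 380.5/15.73 = 24.19 mg/L.
Initial deficit D₀ = C_s − DO₀ = 8.95 − 7.171 = 1.779 mg/L.
t_c = (1/0.6890) ln[(0.999/0.310)(1 − 1.779×0.6890/(0.310×24.19))] = 1.451 × ln(2.696) = 1.439 d.
D_c = (0.310/0.999) × 24.19 × e^(−0.310×1.439) = 0.3103 × 24.19 × 0.6401 = 4.805 mg/L.
Minimum DO = 8.95 − 4.805 = 4.145 mg/L.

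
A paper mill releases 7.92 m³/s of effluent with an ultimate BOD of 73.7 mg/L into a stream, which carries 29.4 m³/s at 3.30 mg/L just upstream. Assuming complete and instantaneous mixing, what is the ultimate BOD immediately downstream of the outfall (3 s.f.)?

Flow-weighted mixing: C = (Q_r C_r + Q_w C_w)/(Q_r + Q_w)
= (29.4×3.30 + 7.92×73.7)/(29.4 + 7.92) = 680.7/37.32 = 18.24 mg/L.

18.2 mg/L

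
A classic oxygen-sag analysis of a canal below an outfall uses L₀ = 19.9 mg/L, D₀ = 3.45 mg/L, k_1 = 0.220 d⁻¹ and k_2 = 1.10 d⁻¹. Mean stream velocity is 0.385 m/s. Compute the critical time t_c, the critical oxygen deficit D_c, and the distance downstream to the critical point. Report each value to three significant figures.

At the critical point dD/dt = 0, so k_1 L₀ e^(−k_1 t) = k_2 D. Substituting D(t) from the Streeter–Phelps equation and solving for t gives
t_c = ln[(k_2/k_1)(1 − D₀(k_2−k_1)/(k_1 L₀))] / (k_2−k_1).
Here k_2−k_1 = 0.8800 d⁻¹ and 1 − D₀(k_2−k_1)/(k_1 L₀) = 1 − 3.45×0.8800/(0.220×19.9) = 0.3065, so
t_c = ln(5.000 × 0.3065) / 0.8800 = 0.4270 / 0.8800 = 0.4852 d.
D_c = (k_1/k_2) L₀ e^(−k_1 t_c) = (0.220/1.10) × 19.9 × e^(−0.220×0.4852) = 0.2000 × 19.9 × 0.8987 = 3.577 mg/L.
x_c = v t_c = 0.385 m/s × 0.4852 d × 86400 s/d = 16140 m ≈ 16.1 km.

t_c ≈ 0.485 d; D_c ≈ 3.58 mg/L; x_c ≈ 16.1 km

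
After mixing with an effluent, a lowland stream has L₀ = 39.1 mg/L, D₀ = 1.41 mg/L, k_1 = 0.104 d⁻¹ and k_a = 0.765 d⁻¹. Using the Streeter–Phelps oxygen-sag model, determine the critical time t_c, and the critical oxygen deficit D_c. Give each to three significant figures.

At the critical point dD/dt = 0, so k_1 L₀ e^(−k_1 t) = k_a D. Substituting D(t) from the Streeter–Phelps equation and solving for t gives
t_c = ln[(k_a/k_1)(1 − D₀(k_a−k_1)/(k_1 L₀))] / (k_a−k_1).
Here k_a−k_1 = 0.6610 d⁻¹ and 1 − D₀(k_a−k_1)/(k_1 L₀) = 1 − 1.41×0.6610/(0.104×39.1) = 0.7708, so
t_c = ln(7.356 × 0.7708) / 0.6610 = 1.735 / 0.6610 = 2.625 d.
L(t_c) = L₀ e^(−k_1 t_c) = 39.1 × 0.7611 = 29.76 mg/L, and at the critical point k_a D_c = k_1 L, so D_c = (0.104/0.765) × 29.76 = 4.046 mg/L.

t_c ≈ 2.63 d; D_c ≈ 4.05 mg/L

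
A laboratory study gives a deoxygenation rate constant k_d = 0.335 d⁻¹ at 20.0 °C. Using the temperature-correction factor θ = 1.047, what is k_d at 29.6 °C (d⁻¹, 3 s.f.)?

k_d ≈ 0.521 d⁻¹

k_d(T₂) = k_d(T₁) · θ^(T₂−T₁) = 0.335 × 1.047^(29.6−20.0)
= 0.335 × 1.047^9.60 = 0.335 × 1.554 = 0.5206 d⁻¹.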